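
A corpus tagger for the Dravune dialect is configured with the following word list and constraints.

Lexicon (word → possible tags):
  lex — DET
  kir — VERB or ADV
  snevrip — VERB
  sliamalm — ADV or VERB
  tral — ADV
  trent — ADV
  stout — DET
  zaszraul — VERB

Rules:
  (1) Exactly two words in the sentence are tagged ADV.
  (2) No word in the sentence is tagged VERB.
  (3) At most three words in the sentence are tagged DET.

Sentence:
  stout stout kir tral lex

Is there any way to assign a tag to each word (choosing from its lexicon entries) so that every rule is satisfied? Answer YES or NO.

Candidates per position — 1:stout {DET}; 2:stout {DET}; 3:kir {VERB,ADV}; 4:tral {ADV}; 5:lex {DET}.
One satisfying assignment: DET DET ADV ADV DET.
Check: rule 1 ok; rule 2 ok; rule 3 ok.

YES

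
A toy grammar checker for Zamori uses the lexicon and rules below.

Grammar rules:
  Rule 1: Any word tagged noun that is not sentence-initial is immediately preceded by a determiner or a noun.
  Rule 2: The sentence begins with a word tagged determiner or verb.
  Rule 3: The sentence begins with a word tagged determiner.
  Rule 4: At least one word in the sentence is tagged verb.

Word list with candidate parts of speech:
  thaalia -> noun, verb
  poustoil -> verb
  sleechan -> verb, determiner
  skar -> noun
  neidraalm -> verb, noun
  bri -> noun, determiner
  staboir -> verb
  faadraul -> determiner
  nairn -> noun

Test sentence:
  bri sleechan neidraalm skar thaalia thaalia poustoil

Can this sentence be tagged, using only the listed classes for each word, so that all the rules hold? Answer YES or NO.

Candidates per position — 1:bri {noun,determiner}; 2:sleechan {verb,determiner}; 3:neidraalm {verb,noun}; 4:skar {noun}; 5:thaalia {noun,verb}; 6:thaalia {noun,verb}; 7:poustoil {verb}.
One satisfying assignment: determiner determiner noun noun noun noun verb.
Checking: rule 1 holds; rule 2 holds; rule 3 holds; rule 4 holds.

YES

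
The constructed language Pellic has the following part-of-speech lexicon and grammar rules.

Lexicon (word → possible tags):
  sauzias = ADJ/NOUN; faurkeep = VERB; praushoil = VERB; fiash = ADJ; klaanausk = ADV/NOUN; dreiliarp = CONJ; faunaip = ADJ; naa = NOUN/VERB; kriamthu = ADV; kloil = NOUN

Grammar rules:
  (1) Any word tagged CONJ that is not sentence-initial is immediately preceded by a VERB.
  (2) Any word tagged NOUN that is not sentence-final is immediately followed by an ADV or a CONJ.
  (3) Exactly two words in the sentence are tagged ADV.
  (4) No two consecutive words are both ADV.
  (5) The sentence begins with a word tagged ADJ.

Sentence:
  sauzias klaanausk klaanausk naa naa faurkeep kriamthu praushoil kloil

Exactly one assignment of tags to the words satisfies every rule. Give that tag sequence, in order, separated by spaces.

ADJ NOUN ADV VERB VERB VERB ADV VERB NOUN

Candidates per position — 1:sauzias {ADJ,NOUN}; 2:klaanausk {ADV,NOUN}; 3:klaanausk {ADV,NOUN}; 4:naa {NOUN,VERB}; 5:naa {NOUN,VERB}; 6:faurkeep {VERB}; 7:kriamthu {ADV}; 8:praushoil {VERB}; 9:kloil {NOUN}.
Word 1 cannot be NOUN — rule 5 would then fail for every completion. It is ADJ.
Word 3 cannot be NOUN — rule 2 would then fail for every completion. It is ADV.
Word 4 cannot be NOUN — rule 2 would then fail for every completion. It is VERB.
Word 5 cannot be NOUN — rule 2 would then fail for every completion. It is VERB.
Word 2 cannot be ADV — rule 3 would then fail for every completion. It is NOUN.
That leaves exactly one tagging: ADJ NOUN ADV VERB VERB VERB ADV VERB NOUN.
Check: rule 1 satisfied; rule 2 satisfied; rule 3 satisfied; rule 4 satisfied; rule 5 satisfied.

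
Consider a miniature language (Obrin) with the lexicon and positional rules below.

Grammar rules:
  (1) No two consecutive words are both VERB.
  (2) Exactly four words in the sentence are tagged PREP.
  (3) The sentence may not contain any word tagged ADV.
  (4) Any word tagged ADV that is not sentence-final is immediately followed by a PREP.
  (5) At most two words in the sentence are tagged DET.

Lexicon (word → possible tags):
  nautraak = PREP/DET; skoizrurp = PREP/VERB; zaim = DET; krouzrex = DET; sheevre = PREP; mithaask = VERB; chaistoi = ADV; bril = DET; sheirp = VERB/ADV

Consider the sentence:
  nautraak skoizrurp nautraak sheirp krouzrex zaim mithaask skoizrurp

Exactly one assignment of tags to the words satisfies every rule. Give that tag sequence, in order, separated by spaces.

PREP PREP PREP VERB DET DET VERB PREP

Candidates per position — 1:nautraak {PREP,DET}; 2:skoizrurp {PREP,VERB}; 3:nautraak {PREP,DET}; 4:sheirp {VERB,ADV}; 5:krouzrex {DET}; 6:zaim {DET}; 7:mithaask {VERB}; 8:skoizrurp {PREP,VERB}.
Word 1 cannot be DET — rule 2 would then fail for every completion. It is PREP.
Word 2 cannot be VERB — rule 2 would then fail for every completion. It is PREP.
Word 3 cannot be DET — rule 2 would then fail for every completion. It is PREP.
Word 4 cannot be ADV — rule 3 would then fail for every completion. It is VERB.
Word 8 cannot be VERB — rule 1 would then fail for every completion. It is PREP.
The only consistent sequence is: PREP PREP PREP VERB DET DET VERB PREP.
Verifying each rule — rule 1 holds; rule 2 holds; rule 3 holds; rule 4 holds; rule 5 holds.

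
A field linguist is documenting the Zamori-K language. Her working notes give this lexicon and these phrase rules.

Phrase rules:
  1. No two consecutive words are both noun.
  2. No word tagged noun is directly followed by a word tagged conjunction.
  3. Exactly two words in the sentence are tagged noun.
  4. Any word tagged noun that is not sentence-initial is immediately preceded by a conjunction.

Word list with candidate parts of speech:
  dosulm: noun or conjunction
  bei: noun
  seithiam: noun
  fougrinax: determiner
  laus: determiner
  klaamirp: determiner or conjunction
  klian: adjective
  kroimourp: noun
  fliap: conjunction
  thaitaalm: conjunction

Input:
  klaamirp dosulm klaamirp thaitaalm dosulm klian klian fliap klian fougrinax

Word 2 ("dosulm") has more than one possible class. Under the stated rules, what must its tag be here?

noun

Candidates per position — 1:klaamirp {determiner,conjunction}; 2:dosulm {noun,conjunction}; 3:klaamirp {determiner,conjunction}; 4:thaitaalm {conjunction}; 5:dosulm {noun,conjunction}; 6:klian {adjective}; 7:klian {adjective}; 8:fliap {conjunction}; 9:klian {adjective}; 10:fougrinax {determiner}.
At position 2, choosing conjunction makes rule 3 impossible to satisfy; hence noun.
At position 3, choosing conjunction makes rule 2 impossible to satisfy; hence determiner.
At position 5, choosing conjunction makes rule 3 impossible to satisfy; hence noun.
At position 1, choosing determiner makes rule 4 impossible to satisfy; hence conjunction.
The unique satisfying tagging is: conjunction noun determiner conjunction noun adjective adjective conjunction adjective determiner.
Check: rule 1 satisfied; rule 2 satisfied; rule 3 satisfied; rule 4 satisfied.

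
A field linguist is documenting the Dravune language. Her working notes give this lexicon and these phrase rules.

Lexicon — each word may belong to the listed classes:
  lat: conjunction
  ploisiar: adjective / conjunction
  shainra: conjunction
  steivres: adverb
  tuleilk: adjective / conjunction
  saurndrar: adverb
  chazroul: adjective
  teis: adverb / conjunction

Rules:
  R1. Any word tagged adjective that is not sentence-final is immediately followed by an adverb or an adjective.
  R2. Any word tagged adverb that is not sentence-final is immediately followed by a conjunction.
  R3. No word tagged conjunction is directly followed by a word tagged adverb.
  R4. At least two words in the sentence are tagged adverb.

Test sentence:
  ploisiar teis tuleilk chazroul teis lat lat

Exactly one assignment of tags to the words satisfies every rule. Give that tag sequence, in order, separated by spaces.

Candidates per position — 1:ploisiar {adjective,conjunction}; 2:teis {adverb,conjunction}; 3:tuleilk {adjective,conjunction}; 4:chazroul {adjective}; 5:teis {adverb,conjunction}; 6:lat {conjunction}; 7:lat {conjunction}.
If word 2 were conjunction, no tagging could satisfy rule 4; so word 2 is adverb.
If word 3 were adjective, no tagging could satisfy rule 2; so word 3 is conjunction.
If word 5 were conjunction, no tagging could satisfy rule 1; so word 5 is adverb.
If word 1 were conjunction, no tagging could satisfy rule 3; so word 1 is adjective.
So the tagging must be: adjective adverb conjunction adjective adverb conjunction conjunction.
Checking: rule 1 ok; rule 2 ok; rule 3 ok; rule 4 ok.

adjective adverb conjunction adjective adverb conjunction conjunction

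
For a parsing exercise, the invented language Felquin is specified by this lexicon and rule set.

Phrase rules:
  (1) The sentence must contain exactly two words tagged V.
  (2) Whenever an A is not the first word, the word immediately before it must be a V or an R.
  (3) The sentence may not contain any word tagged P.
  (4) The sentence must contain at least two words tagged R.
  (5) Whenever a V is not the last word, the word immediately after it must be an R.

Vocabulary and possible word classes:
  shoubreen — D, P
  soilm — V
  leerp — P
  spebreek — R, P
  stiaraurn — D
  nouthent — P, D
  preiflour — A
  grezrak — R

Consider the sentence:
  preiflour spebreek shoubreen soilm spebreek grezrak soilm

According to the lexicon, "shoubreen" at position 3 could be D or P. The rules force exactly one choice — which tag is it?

D

Candidates per position — 1:preiflour {A}; 2:spebreek {R,P}; 3:shoubreen {D,P}; 4:soilm {V}; 5:spebreek {R,P}; 6:grezrak {R}; 7:soilm {V}.
At position 2, choosing P makes rule 3 impossible to satisfy; hence R.
At position 3, choosing P makes rule 3 impossible to satisfy; hence D.
At position 5, choosing P makes rule 3 impossible to satisfy; hence R.
That leaves exactly one tagging: A R D V R R V.
Checking: rule 1 satisfied; rule 2 satisfied; rule 3 satisfied; rule 4 satisfied; rule 5 satisfied.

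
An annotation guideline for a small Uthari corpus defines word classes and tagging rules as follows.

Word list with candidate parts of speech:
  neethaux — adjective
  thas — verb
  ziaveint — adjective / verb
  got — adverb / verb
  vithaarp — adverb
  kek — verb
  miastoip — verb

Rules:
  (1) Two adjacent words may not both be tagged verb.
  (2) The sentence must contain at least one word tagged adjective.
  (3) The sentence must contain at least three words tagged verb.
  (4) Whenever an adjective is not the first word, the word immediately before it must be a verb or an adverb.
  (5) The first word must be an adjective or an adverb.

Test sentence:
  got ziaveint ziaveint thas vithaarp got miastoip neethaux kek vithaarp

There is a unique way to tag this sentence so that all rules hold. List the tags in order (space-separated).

adverb verb adjective verb adverb adverb verb adjective verb adverb

Candidates per position — 1:got {adverb,verb}; 2:ziaveint {adjective,verb}; 3:ziaveint {adjective,verb}; 4:thas {verb}; 5:vithaarp {adverb}; 6:got {adverb,verb}; 7:miastoip {verb}; 8:neethaux {adjective}; 9:kek {verb}; 10:vithaarp {adverb}.
If word 1 were verb, no tagging could satisfy rule 5; so word 1 is adverb.
If word 3 were verb, no tagging could satisfy rule 1; so word 3 is adjective.
If word 6 were verb, no tagging could satisfy rule 1; so word 6 is adverb.
If word 2 were adjective, no tagging could satisfy rule 4; so word 2 is verb.
The only consistent sequence is: adverb verb adjective verb adverb adverb verb adjective verb adverb.
Checking: rule 1 ok; rule 2 ok; rule 3 ok; rule 4 ok; rule 5 ok.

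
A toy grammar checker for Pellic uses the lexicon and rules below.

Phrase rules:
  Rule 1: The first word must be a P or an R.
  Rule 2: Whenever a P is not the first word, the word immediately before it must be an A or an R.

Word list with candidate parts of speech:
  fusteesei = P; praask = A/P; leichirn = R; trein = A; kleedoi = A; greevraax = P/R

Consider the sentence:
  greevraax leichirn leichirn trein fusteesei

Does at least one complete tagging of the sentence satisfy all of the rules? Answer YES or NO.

Candidates per position — 1:greevraax {P,R}; 2:leichirn {R}; 3:leichirn {R}; 4:trein {A}; 5:fusteesei {P}.
One satisfying assignment: P R R A P.
Checking: rule 1 ok; rule 2 ok.

YES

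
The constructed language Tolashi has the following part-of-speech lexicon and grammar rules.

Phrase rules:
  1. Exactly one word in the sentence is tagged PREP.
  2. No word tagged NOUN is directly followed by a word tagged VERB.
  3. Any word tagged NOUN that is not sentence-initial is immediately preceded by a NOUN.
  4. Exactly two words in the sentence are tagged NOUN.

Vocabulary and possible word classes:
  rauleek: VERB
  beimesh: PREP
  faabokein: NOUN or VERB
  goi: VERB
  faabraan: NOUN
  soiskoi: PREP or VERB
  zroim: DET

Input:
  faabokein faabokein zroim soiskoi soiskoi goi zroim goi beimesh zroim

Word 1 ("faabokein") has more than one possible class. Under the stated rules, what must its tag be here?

Candidates per position — 1:faabokein {NOUN,VERB}; 2:faabokein {NOUN,VERB}; 3:zroim {DET}; 4:soiskoi {PREP,VERB}; 5:soiskoi {PREP,VERB}; 6:goi {VERB}; 7:zroim {DET}; 8:goi {VERB}; 9:beimesh {PREP}; 10:zroim {DET}.
If word 1 were VERB, no tagging could satisfy rule 4; so word 1 is NOUN.
If word 2 were VERB, no tagging could satisfy rule 2; so word 2 is NOUN.
If word 4 were PREP, no tagging could satisfy rule 1; so word 4 is VERB.
If word 5 were PREP, no tagging could satisfy rule 1; so word 5 is VERB.
That leaves exactly one tagging: NOUN NOUN DET VERB VERB VERB DET VERB PREP DET.
Check: rule 1 ok; rule 2 ok; rule 3 ok; rule 4 ok.

NOUN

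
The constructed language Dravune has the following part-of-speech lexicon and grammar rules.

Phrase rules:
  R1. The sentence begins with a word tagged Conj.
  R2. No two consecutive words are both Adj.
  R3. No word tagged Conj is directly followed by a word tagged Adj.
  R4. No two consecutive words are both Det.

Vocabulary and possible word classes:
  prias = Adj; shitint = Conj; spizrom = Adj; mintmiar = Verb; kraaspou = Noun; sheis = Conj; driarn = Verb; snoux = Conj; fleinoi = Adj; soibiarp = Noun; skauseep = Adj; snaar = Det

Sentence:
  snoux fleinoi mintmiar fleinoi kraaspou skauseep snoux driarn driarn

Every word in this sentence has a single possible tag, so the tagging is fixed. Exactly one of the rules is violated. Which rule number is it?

3

Fixed tagging: Conj Adj Verb Adj Noun Adj Conj Verb Verb.
Applying the rules: R1 ok, R2 ok, R3 fails, R4 ok.
Only rule 3 fails.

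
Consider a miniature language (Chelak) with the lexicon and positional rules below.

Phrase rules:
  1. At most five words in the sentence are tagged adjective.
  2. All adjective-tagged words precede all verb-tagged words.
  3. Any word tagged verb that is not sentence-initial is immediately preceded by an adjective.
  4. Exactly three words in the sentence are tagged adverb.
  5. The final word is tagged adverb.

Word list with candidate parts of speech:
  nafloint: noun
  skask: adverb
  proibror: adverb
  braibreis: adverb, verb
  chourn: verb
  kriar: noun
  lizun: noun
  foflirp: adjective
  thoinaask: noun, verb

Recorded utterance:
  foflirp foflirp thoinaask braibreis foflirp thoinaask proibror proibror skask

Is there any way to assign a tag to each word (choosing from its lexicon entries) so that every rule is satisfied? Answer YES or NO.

Candidates per position — 1:foflirp {adjective}; 2:foflirp {adjective}; 3:thoinaask {noun,verb}; 4:braibreis {adverb,verb}; 5:foflirp {adjective}; 6:thoinaask {noun,verb}; 7:proibror {adverb}; 8:proibror {adverb}; 9:skask {adverb}.
Every candidate sequence violates at least one rule; no consistent tagging exists.

NO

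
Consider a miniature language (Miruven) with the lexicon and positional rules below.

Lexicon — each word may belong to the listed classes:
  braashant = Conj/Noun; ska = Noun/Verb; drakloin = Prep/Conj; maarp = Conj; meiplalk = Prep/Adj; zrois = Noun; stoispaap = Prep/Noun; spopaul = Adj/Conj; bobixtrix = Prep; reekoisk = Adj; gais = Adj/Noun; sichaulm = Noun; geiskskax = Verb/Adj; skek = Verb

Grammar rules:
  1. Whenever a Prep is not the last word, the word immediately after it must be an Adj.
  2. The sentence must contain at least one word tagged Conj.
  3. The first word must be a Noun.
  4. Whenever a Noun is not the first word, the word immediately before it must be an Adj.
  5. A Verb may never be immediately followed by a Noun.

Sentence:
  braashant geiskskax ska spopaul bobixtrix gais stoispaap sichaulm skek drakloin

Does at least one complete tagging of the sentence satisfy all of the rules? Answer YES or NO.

NO

Candidates per position — 1:braashant {Conj,Noun}; 2:geiskskax {Verb,Adj}; 3:ska {Noun,Verb}; 4:spopaul {Adj,Conj}; 5:bobixtrix {Prep}; 6:gais {Adj,Noun}; 7:stoispaap {Prep,Noun}; 8:sichaulm {Noun}; 9:skek {Verb}; 10:drakloin {Prep,Conj}.
Rule 4 cannot be satisfied by any choice of tags from the lexicon.
So there is no consistent tagging.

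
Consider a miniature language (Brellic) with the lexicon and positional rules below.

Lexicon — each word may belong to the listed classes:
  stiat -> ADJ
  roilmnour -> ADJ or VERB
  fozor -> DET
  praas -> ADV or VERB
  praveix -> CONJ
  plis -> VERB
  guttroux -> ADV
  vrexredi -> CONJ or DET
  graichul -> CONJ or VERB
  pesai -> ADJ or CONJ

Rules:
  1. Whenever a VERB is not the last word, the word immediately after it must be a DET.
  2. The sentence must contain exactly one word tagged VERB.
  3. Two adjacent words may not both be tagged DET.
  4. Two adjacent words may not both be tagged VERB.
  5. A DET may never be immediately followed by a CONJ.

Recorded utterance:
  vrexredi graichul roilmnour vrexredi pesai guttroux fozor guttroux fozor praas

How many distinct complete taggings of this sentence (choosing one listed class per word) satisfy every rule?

4

Candidates per position — 1:vrexredi {CONJ,DET}; 2:graichul {CONJ,VERB}; 3:roilmnour {ADJ,VERB}; 4:vrexredi {CONJ,DET}; 5:pesai {ADJ,CONJ}; 6:guttroux {ADV}; 7:fozor {DET}; 8:guttroux {ADV}; 9:fozor {DET}; 10:praas {ADV,VERB}.
There are 64 candidate sequences in total.
The sequences that satisfy every rule: CONJ CONJ ADJ CONJ ADJ ADV DET ADV DET VERB; CONJ CONJ ADJ CONJ CONJ ADV DET ADV DET VERB; CONJ CONJ ADJ DET ADJ ADV DET ADV DET VERB; CONJ CONJ VERB DET ADJ ADV DET ADV DET ADV.
Count = 4.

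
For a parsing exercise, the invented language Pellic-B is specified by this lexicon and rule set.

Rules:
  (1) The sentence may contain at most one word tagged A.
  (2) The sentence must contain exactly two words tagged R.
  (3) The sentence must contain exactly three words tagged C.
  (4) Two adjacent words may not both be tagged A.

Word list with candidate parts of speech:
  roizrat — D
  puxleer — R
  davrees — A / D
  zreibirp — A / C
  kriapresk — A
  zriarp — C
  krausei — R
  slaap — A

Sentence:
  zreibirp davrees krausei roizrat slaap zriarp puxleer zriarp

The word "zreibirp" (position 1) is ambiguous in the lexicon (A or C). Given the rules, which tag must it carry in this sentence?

Candidates per position — 1:zreibirp {A,C}; 2:davrees {A,D}; 3:krausei {R}; 4:roizrat {D}; 5:slaap {A}; 6:zriarp {C}; 7:puxleer {R}; 8:zriarp {C}.
If word 1 were A, no tagging could satisfy rule 1; so word 1 is C.
If word 2 were A, no tagging could satisfy rule 1; so word 2 is D.
The unique satisfying tagging is: C D R D A C R C.
Check: rule 1 satisfied; rule 2 satisfied; rule 3 satisfied; rule 4 satisfied.

C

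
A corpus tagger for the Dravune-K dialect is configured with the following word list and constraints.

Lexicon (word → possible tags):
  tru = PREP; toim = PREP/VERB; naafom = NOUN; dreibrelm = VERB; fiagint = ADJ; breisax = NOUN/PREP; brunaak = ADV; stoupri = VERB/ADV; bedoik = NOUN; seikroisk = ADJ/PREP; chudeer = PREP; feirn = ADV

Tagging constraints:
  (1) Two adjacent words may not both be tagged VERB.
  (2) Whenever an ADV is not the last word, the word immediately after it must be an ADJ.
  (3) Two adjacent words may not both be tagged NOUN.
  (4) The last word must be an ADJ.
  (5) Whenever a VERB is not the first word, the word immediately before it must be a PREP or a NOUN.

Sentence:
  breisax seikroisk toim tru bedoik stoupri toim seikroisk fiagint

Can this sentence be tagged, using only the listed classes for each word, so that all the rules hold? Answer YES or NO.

Candidates per position — 1:breisax {NOUN,PREP}; 2:seikroisk {ADJ,PREP}; 3:toim {PREP,VERB}; 4:tru {PREP}; 5:bedoik {NOUN}; 6:stoupri {VERB,ADV}; 7:toim {PREP,VERB}; 8:seikroisk {ADJ,PREP}; 9:fiagint {ADJ}.
One satisfying assignment: NOUN PREP PREP PREP NOUN VERB PREP PREP ADJ.
Rule-by-rule: rule 1 ok; rule 2 ok; rule 3 ok; rule 4 ok; rule 5 ok.

YES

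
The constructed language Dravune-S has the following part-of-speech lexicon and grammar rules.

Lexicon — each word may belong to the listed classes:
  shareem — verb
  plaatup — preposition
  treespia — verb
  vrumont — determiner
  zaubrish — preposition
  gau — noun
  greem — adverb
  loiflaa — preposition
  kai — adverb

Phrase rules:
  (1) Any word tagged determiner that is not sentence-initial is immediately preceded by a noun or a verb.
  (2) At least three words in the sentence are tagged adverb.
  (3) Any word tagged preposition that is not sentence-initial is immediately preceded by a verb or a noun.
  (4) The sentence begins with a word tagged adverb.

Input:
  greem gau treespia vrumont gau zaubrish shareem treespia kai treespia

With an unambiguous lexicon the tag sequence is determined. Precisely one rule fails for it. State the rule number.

2

Fixed tagging: adverb noun verb determiner noun preposition verb verb adverb verb.
Rule check: R1 ok, R2 fails, R3 ok, R4 ok.
Only rule 2 fails.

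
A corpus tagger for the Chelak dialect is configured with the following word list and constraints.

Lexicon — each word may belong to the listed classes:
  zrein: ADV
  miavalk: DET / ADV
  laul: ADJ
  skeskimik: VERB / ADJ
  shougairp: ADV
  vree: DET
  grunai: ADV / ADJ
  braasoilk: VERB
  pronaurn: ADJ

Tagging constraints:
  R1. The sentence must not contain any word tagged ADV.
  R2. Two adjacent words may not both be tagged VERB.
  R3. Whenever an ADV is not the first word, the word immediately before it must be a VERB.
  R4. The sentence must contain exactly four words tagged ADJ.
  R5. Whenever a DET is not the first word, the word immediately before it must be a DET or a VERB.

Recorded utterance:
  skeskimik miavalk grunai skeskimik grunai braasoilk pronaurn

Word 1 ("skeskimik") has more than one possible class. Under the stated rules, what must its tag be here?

Candidates per position — 1:skeskimik {VERB,ADJ}; 2:miavalk {DET,ADV}; 3:grunai {ADV,ADJ}; 4:skeskimik {VERB,ADJ}; 5:grunai {ADV,ADJ}; 6:braasoilk {VERB}; 7:pronaurn {ADJ}.
Position 2: tagging it ADV would leave rule 1 unsatisfiable, so it must be DET.
Position 3: tagging it ADV would leave rule 1 unsatisfiable, so it must be ADJ.
Position 5: tagging it ADV would leave rule 1 unsatisfiable, so it must be ADJ.
Position 1: tagging it ADJ would leave rule 5 unsatisfiable, so it must be VERB.
Position 4: tagging it VERB would leave rule 4 unsatisfiable, so it must be ADJ.
That leaves exactly one tagging: VERB DET ADJ ADJ ADJ VERB ADJ.
Verifying each rule — rule 1 satisfied; rule 2 satisfied; rule 3 satisfied; rule 4 satisfied; rule 5 satisfied.

VERB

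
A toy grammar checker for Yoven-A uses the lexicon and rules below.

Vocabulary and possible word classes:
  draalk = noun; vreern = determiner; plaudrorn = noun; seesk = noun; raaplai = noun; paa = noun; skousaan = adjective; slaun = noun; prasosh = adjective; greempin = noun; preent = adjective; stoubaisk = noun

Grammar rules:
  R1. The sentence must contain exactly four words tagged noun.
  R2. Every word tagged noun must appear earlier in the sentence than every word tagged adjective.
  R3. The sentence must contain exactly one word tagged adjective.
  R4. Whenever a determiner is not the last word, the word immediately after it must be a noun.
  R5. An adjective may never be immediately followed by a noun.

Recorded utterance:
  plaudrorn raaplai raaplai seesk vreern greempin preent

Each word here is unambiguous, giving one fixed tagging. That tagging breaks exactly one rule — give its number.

1

Fixed tagging: noun noun noun noun determiner noun adjective.
Applying the rules: R1 fail, R2 pass, R3 pass, R4 pass, R5 pass.
Only rule 1 fails.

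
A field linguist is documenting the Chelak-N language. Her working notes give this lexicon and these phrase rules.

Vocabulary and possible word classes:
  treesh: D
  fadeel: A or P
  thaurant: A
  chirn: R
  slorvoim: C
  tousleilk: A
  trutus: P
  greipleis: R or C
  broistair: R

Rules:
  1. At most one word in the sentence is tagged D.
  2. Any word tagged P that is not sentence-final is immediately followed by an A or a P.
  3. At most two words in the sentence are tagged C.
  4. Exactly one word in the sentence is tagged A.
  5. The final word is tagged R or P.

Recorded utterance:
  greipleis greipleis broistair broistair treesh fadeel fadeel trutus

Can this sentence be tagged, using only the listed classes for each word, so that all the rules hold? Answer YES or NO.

YES

Candidates per position — 1:greipleis {R,C}; 2:greipleis {R,C}; 3:broistair {R}; 4:broistair {R}; 5:treesh {D}; 6:fadeel {A,P}; 7:fadeel {A,P}; 8:trutus {P}.
One satisfying assignment: R C R R D A P P.
Verifying each rule — rule 1 satisfied; rule 2 satisfied; rule 3 satisfied; rule 4 satisfied; rule 5 satisfied.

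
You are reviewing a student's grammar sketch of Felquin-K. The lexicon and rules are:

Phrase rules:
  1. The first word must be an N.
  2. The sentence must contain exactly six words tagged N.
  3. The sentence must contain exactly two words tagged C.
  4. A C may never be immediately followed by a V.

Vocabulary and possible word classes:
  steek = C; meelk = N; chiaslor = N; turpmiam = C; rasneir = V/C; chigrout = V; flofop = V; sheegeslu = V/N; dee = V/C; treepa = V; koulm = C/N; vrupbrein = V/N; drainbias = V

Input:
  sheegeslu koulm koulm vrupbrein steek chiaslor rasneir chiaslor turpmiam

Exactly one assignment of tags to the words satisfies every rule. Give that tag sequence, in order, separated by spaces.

N N N N C N V N C

Candidates per position — 1:sheegeslu {V,N}; 2:koulm {C,N}; 3:koulm {C,N}; 4:vrupbrein {V,N}; 5:steek {C}; 6:chiaslor {N}; 7:rasneir {V,C}; 8:chiaslor {N}; 9:turpmiam {C}.
If word 1 were V, no tagging could satisfy rule 1; so word 1 is N.
If word 2 were C, no tagging could satisfy rule 2; so word 2 is N.
If word 3 were C, no tagging could satisfy rule 2; so word 3 is N.
If word 4 were V, no tagging could satisfy rule 2; so word 4 is N.
If word 7 were C, no tagging could satisfy rule 3; so word 7 is V.
The only consistent sequence is: N N N N C N V N C.
Rule-by-rule: rule 1 satisfied; rule 2 satisfied; rule 3 satisfied; rule 4 satisfied.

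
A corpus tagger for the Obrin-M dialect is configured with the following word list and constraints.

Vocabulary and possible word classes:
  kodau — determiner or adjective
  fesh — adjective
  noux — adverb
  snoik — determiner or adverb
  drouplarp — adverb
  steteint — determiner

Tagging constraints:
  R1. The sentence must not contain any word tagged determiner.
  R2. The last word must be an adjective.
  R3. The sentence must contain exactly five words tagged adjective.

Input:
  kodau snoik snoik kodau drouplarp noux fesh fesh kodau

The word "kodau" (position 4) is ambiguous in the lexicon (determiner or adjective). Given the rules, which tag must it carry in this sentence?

Candidates per position — 1:kodau {determiner,adjective}; 2:snoik {determiner,adverb}; 3:snoik {determiner,adverb}; 4:kodau {determiner,adjective}; 5:drouplarp {adverb}; 6:noux {adverb}; 7:fesh {adjective}; 8:fesh {adjective}; 9:kodau {determiner,adjective}.
Position 1: determiner is ruled out by rule 1; that leaves adjective.
Position 2: determiner is ruled out by rule 1; that leaves adverb.
Position 3: determiner is ruled out by rule 1; that leaves adverb.
Position 4: determiner is ruled out by rule 1; that leaves adjective.
Position 9: determiner is ruled out by rule 1; that leaves adjective.
The only consistent sequence is: adjective adverb adverb adjective adverb adverb adjective adjective adjective.
Rule-by-rule: rule 1 ok; rule 2 ok; rule 3 ok.

adjective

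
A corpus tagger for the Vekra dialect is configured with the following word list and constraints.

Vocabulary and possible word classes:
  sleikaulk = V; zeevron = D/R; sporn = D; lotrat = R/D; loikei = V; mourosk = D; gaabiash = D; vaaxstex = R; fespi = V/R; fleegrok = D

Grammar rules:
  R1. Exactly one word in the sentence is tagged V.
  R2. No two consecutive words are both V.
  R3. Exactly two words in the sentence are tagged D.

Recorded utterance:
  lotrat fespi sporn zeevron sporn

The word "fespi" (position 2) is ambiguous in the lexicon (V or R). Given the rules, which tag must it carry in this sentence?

V

Candidates per position — 1:lotrat {R,D}; 2:fespi {V,R}; 3:sporn {D}; 4:zeevron {D,R}; 5:sporn {D}.
Word 1 cannot be D — rule 3 would then fail for every completion. It is R.
Word 2 cannot be R — rule 1 would then fail for every completion. It is V.
Word 4 cannot be D — rule 3 would then fail for every completion. It is R.
That leaves exactly one tagging: R V D R D.
Verifying each rule — rule 1 ✓; rule 2 ✓; rule 3 ✓.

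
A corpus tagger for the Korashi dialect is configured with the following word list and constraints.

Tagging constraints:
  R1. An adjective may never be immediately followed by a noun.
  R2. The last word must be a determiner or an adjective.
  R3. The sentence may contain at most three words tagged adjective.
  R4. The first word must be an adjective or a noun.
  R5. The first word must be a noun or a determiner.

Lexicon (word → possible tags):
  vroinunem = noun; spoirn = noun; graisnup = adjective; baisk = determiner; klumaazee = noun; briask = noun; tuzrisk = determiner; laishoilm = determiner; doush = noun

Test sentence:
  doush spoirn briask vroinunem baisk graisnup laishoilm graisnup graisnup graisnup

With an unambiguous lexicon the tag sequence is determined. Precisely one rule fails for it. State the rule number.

Fixed tagging: noun noun noun noun determiner adjective determiner adjective adjective adjective.
Checking each rule: R1 pass, R2 pass, R3 fail, R4 pass, R5 pass.
Only rule 3 fails.

3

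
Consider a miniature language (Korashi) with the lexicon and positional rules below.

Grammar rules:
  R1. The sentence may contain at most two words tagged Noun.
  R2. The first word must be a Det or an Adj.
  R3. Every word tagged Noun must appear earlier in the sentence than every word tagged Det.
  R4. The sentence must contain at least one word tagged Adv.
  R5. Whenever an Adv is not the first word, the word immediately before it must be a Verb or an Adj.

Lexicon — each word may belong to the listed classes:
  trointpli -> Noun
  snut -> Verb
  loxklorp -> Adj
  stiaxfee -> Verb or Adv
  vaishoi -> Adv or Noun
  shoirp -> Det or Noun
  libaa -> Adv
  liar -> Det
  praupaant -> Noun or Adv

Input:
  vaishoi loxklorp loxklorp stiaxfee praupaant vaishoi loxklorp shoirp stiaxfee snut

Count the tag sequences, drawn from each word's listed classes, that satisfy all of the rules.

0

Candidates per position — 1:vaishoi {Adv,Noun}; 2:loxklorp {Adj}; 3:loxklorp {Adj}; 4:stiaxfee {Verb,Adv}; 5:praupaant {Noun,Adv}; 6:vaishoi {Adv,Noun}; 7:loxklorp {Adj}; 8:shoirp {Det,Noun}; 9:stiaxfee {Verb,Adv}; 10:snut {Verb}.
There are 64 candidate sequences in total.
Rule 2 cannot be satisfied by any choice of tags from the lexicon.
So there is no consistent tagging.
Count = 0.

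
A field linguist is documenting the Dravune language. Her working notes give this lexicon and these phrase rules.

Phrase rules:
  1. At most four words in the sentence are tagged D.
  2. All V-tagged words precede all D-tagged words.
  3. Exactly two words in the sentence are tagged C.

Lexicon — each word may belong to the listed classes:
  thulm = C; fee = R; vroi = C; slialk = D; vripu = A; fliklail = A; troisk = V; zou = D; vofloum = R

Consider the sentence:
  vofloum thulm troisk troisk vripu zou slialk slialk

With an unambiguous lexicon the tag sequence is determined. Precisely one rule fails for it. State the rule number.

Fixed tagging: R C V V A D D D.
Applying the rules: R1 ok, R2 ok, R3 fails.
Only rule 3 fails.

3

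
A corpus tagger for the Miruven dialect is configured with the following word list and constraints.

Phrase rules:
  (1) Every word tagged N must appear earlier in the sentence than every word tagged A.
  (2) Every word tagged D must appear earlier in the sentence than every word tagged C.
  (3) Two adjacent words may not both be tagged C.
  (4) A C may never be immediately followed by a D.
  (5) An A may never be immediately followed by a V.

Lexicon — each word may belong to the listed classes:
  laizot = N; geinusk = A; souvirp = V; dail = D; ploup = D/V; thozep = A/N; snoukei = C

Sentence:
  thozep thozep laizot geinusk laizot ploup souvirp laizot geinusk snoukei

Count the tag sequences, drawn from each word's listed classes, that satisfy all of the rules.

Candidates per position — 1:thozep {A,N}; 2:thozep {A,N}; 3:laizot {N}; 4:geinusk {A}; 5:laizot {N}; 6:ploup {D,V}; 7:souvirp {V}; 8:laizot {N}; 9:geinusk {A}; 10:snoukei {C}.
There are 8 candidate sequences in total.
Rule 1 cannot be satisfied by any choice of tags from the lexicon.
So there is no consistent tagging.
Count = 0.

0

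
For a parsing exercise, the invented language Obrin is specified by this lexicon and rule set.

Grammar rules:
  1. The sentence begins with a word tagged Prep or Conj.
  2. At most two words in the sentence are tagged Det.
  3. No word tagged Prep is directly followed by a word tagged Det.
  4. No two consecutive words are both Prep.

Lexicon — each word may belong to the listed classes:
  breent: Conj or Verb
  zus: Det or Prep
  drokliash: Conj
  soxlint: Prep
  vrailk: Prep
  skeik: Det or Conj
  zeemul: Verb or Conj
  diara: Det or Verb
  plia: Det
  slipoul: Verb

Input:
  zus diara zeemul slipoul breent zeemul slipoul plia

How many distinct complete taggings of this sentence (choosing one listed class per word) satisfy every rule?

Candidates per position — 1:zus {Det,Prep}; 2:diara {Det,Verb}; 3:zeemul {Verb,Conj}; 4:slipoul {Verb}; 5:breent {Conj,Verb}; 6:zeemul {Verb,Conj}; 7:slipoul {Verb}; 8:plia {Det}.
There are 32 candidate sequences in total.
Checking each against the rules leaves 8 sequences.
Count = 8.

8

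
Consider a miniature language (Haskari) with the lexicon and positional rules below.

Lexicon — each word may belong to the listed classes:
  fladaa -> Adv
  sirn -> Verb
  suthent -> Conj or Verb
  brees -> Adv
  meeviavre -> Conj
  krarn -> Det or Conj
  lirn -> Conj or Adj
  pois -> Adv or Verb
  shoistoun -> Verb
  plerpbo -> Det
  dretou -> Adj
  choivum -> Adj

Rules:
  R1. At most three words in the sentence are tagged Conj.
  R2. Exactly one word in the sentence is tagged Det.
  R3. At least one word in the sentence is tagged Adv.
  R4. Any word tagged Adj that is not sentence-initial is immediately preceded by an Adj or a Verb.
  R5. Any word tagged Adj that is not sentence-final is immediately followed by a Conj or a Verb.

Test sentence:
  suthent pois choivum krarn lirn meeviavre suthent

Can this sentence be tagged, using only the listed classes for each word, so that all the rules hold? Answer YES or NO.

NO

Candidates per position — 1:suthent {Conj,Verb}; 2:pois {Adv,Verb}; 3:choivum {Adj}; 4:krarn {Det,Conj}; 5:lirn {Conj,Adj}; 6:meeviavre {Conj}; 7:suthent {Conj,Verb}.
Every candidate sequence violates at least one rule; no consistent tagging exists.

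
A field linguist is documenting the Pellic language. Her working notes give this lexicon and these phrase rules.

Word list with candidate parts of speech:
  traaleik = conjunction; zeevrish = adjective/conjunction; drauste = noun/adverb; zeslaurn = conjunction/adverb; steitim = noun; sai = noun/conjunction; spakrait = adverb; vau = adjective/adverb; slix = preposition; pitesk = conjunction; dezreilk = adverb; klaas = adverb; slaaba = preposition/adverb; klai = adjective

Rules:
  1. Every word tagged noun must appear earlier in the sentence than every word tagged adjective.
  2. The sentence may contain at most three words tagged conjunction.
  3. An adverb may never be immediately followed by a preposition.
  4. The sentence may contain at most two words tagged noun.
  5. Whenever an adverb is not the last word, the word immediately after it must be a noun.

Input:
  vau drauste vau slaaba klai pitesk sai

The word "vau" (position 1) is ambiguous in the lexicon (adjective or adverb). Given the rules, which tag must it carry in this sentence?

Candidates per position — 1:vau {adjective,adverb}; 2:drauste {noun,adverb}; 3:vau {adjective,adverb}; 4:slaaba {preposition,adverb}; 5:klai {adjective}; 6:pitesk {conjunction}; 7:sai {noun,conjunction}.
If word 2 were adverb, no tagging could satisfy rule 5; so word 2 is noun.
If word 3 were adverb, no tagging could satisfy rule 5; so word 3 is adjective.
If word 4 were adverb, no tagging could satisfy rule 5; so word 4 is preposition.
If word 7 were noun, no tagging could satisfy rule 1; so word 7 is conjunction.
If word 1 were adjective, no tagging could satisfy rule 1; so word 1 is adverb.
That leaves exactly one tagging: adverb noun adjective preposition adjective conjunction conjunction.
Verifying each rule — rule 1 satisfied; rule 2 satisfied; rule 3 satisfied; rule 4 satisfied; rule 5 satisfied.

adverb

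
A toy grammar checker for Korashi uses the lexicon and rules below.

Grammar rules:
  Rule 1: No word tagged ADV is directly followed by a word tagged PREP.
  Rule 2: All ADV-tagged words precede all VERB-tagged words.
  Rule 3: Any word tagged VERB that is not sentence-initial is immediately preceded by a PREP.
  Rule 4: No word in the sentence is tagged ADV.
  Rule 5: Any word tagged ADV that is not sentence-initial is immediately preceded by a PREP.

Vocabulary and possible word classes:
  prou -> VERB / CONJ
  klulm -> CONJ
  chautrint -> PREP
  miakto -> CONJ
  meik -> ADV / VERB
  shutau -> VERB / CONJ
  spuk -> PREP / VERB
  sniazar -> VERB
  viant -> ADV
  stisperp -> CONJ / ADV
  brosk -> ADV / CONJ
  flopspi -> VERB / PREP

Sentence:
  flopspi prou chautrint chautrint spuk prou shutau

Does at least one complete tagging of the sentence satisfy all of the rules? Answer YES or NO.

Candidates per position — 1:flopspi {VERB,PREP}; 2:prou {VERB,CONJ}; 3:chautrint {PREP}; 4:chautrint {PREP}; 5:spuk {PREP,VERB}; 6:prou {VERB,CONJ}; 7:shutau {VERB,CONJ}.
One satisfying assignment: PREP VERB PREP PREP PREP CONJ CONJ.
Check: rule 1 ok; rule 2 ok; rule 3 ok; rule 4 ok; rule 5 ok.

YES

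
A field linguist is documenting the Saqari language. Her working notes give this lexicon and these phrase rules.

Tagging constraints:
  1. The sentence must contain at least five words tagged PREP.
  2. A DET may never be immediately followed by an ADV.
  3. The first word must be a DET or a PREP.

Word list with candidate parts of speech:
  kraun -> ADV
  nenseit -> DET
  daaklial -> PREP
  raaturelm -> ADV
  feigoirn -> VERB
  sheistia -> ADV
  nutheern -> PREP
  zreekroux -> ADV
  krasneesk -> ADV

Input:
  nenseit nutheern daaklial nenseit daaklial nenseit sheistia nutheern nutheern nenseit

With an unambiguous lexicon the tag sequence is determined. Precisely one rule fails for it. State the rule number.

Fixed tagging: DET PREP PREP DET PREP DET ADV PREP PREP DET.
Applying the rules: R1 holds, R2 violated, R3 holds.
Only rule 2 fails.

2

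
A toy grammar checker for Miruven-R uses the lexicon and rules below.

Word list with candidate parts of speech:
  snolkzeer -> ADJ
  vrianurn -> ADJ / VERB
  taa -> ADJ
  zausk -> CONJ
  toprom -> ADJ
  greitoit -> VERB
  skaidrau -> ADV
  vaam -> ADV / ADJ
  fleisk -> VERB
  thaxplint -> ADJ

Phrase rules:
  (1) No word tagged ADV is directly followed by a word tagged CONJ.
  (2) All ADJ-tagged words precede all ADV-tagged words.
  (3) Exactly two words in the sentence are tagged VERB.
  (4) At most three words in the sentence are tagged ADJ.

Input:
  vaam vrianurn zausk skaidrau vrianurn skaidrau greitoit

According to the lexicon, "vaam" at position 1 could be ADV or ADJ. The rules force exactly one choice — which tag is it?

Candidates per position — 1:vaam {ADV,ADJ}; 2:vrianurn {ADJ,VERB}; 3:zausk {CONJ}; 4:skaidrau {ADV}; 5:vrianurn {ADJ,VERB}; 6:skaidrau {ADV}; 7:greitoit {VERB}.
Word 5 cannot be ADJ — rule 2 would then fail for every completion. It is VERB.
Word 2 cannot be VERB — rule 3 would then fail for every completion. It is ADJ.
Word 1 cannot be ADV — rule 2 would then fail for every completion. It is ADJ.
That leaves exactly one tagging: ADJ ADJ CONJ ADV VERB ADV VERB.
Verifying each rule — rule 1 ok; rule 2 ok; rule 3 ok; rule 4 ok.

ADJ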